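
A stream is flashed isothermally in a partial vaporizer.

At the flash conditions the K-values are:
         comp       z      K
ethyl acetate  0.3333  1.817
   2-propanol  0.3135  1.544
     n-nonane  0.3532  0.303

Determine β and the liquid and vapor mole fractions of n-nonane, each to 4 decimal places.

Let β = V/F and solve Σ zᵢ(Kᵢ−1)/(1+β(Kᵢ−1)) = 0.
Check two-phase: ΣzᵢKᵢ = 1.1967 > 1 and Σzᵢ/Kᵢ = 1.5522 > 1, so g(0) = 0.1967 > 0 and g(1) = -0.5522 < 0.
Newton–Raphson from β = 0.47:
  β = 0.4700: g = -0.03354, g' = -0.5545 → β = 0.4095
  β = 0.4095: g = -0.00100, g' = -0.5230 → β = 0.4076
Converged at β = 0.4076.
Compositions from xᵢ = zᵢ/(1+β(Kᵢ−1)), yᵢ = Kᵢxᵢ:
  ethyl acetate: x = 0.2500, y = 0.4543
  2-propanol: x = 0.2566, y = 0.3962
  n-nonane: x = 0.4934, y = 0.1495

β = 0.4076, x_n-nonane = 0.4934, y_n-nonane = 0.1495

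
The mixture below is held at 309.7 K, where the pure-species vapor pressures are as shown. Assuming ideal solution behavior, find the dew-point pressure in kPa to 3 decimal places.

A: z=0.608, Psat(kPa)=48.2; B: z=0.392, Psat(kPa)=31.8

At the dew point ψ → 1, so Σzᵢ/Kᵢ = 1 with Kᵢ = Pᵢˢᵃᵗ/P ⇒ 1/P = Σzᵢ/Pᵢˢᵃᵗ.
1/P = 0.608/48.2 + 0.392/31.8 = 0.024941 ⇒ P = 40.094 kPa

Pdew = 40.094 kPa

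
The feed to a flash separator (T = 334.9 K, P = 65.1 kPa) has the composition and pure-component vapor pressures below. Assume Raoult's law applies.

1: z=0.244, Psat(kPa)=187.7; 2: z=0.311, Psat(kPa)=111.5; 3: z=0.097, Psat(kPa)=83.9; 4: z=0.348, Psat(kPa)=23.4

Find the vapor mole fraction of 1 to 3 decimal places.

y_1 = 0.316

Raoult's law: Kᵢ = Pᵢˢᵃᵗ/P = Pᵢˢᵃᵗ/65.1.
  K_1 = 187.7/65.1 = 2.88326, K_2 = 111.5/65.1 = 1.71275, K_3 = 83.9/65.1 = 1.28879, K_4 = 23.4/65.1 = 0.35945
Let ψ = V/F and solve Σ zᵢ(Kᵢ−1)/(1+ψ(Kᵢ−1)) = 0.
Feasibility: ΣzᵢKᵢ = 1.486, Σzᵢ/Kᵢ = 1.310 — both > 1, two phases present.
Newton iteration, ψ⁰ = 0.38:
  ψ = 0.380: g = 0.1729, g' = -0.648 → ψ = 0.647
  ψ = 0.647: g = 0.0019, g' = -0.672 → ψ = 0.650
Converged at ψ = 0.650.
Compositions from xᵢ = zᵢ/(1+ψ(Kᵢ−1)), yᵢ = Kᵢxᵢ:
  1: x = 0.110, y = 0.316
  2: x = 0.213, y = 0.364
  3: x = 0.082, y = 0.105
  4: x = 0.596, y = 0.214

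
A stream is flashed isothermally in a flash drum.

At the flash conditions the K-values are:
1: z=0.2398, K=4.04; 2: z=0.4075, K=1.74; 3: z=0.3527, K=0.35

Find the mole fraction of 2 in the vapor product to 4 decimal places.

Rachford–Rice: g(V/F) = Σ zᵢ(Kᵢ−1)/(1+V/F(Kᵢ−1)) = 0.
g(0) = ΣzᵢKᵢ − 1 = 0.8013 and g(1) = 1 − Σzᵢ/Kᵢ = -0.3013, so a root lies in (0, 1).
Newton–Raphson from V/F = 0.31:
  V/F = 0.3100: g = 0.33348, g' = -0.9687 → V/F = 0.6542
  V/F = 0.6542: g = 0.04820, g' = -0.8005 → V/F = 0.7145
  V/F = 0.7145: g = -0.00095, g' = -0.8352 → V/F = 0.7133
Converged at V/F = 0.7133.
Compositions from xᵢ = zᵢ/(1+V/F(Kᵢ−1)), yᵢ = Kᵢxᵢ:
  1: x = 0.0757, y = 0.3058
  2: x = 0.2667, y = 0.4641
  3: x = 0.6576, y = 0.2302

y_2 = 0.4641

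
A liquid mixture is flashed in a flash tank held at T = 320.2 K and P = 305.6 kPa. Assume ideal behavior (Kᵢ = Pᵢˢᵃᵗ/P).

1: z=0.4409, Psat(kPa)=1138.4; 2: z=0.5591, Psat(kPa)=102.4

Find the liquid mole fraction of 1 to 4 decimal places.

x_1 = 0.1961

Raoult's law: Kᵢ = Pᵢˢᵃᵗ/P = Pᵢˢᵃᵗ/305.6.
  K_1 = 1138.4/305.6 = 3.725131, K_2 = 102.4/305.6 = 0.335079
Rachford–Rice: g(ψ) = Σ zᵢ(Kᵢ−1)/(1+ψ(Kᵢ−1)) = 0.
Feasibility: ΣzᵢKᵢ = 1.8298, Σzᵢ/Kᵢ = 1.7869 — both > 1, two phases present.
Binary case is linear: z₁(K₁−1)(1+ψ(K₂−1)) + z₂(K₂−1)(1+ψ(K₁−1)) = 0
⇒ ψ = [z₁(K₁−1)+z₂(K₂−1)] / [−(K₁−1)(K₂−1)] = 0.82975/1.81200 = 0.4579
Compositions from xᵢ = zᵢ/(1+ψ(Kᵢ−1)), yᵢ = Kᵢxᵢ:
  1: x = 0.1961, y = 0.7306
  2: x = 0.8039, y = 0.2694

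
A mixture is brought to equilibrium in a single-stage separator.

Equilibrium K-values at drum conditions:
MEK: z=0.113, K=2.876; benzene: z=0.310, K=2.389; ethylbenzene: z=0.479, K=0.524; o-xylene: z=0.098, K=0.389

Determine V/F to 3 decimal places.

Rachford–Rice: g(V/F) = Σ zᵢ(Kᵢ−1)/(1+V/F(Kᵢ−1)) = 0.
Feasibility: ΣzᵢKᵢ = 1.355, Σzᵢ/Kᵢ = 1.335 — both > 1, two phases present.
Newton iteration, V/F⁰ = 0.46:
  V/F = 0.460: g = 0.0013, g' = -0.586 → V/F = 0.462
Converged at V/F = 0.462.

V/F = 0.462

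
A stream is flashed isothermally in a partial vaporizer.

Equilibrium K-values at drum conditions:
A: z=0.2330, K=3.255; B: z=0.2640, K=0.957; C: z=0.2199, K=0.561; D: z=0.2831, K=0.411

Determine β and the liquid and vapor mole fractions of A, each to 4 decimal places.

β = 0.2813, x_A = 0.1426, y_A = 0.4641

Let β = V/F and solve Σ zᵢ(Kᵢ−1)/(1+β(Kᵢ−1)) = 0.
Feasibility: ΣzᵢKᵢ = 1.2508, Σzᵢ/Kᵢ = 1.4282 — both > 1, two phases present.
Iterate (Newton) starting at β = 0.57:
  β = 0.5700: g = -0.16151, g' = -0.5253 → β = 0.2626
  β = 0.2626: g = 0.01217, g' = -0.6595 → β = 0.2810
  β = 0.2810: g = 0.00018, g' = -0.6406 → β = 0.2813
Converged at β = 0.2813.
Compositions from xᵢ = zᵢ/(1+β(Kᵢ−1)), yᵢ = Kᵢxᵢ:
  A: x = 0.1426, y = 0.4641
  B: x = 0.2672, y = 0.2557
  C: x = 0.2509, y = 0.1407
  D: x = 0.3393, y = 0.1395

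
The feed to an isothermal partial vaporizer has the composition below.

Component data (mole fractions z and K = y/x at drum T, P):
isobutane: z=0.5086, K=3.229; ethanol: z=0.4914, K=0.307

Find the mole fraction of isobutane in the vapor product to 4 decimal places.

y_isobutane = 0.7658

Iterate (Newton) starting at ψ = 0.5:
  ψ = 0.5000: g = 0.01504, g' = -1.1178 → ψ = 0.5135
Converged at ψ = 0.5135.
Compositions from xᵢ = zᵢ/(1+ψ(Kᵢ−1)), yᵢ = Kᵢxᵢ:
  isobutane: x = 0.2372, y = 0.7658
  ethanol: x = 0.7628, y = 0.2342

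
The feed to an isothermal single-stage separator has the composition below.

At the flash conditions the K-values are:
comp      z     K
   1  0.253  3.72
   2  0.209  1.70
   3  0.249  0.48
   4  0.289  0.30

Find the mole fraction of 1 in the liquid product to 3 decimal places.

x_1 = 0.121

Rachford–Rice: g(V/F) = Σ zᵢ(Kᵢ−1)/(1+V/F(Kᵢ−1)) = 0.
Check two-phase: ΣzᵢKᵢ = 1.503 > 1 and Σzᵢ/Kᵢ = 1.673 > 1, so g(0) = 0.503 > 0 and g(1) = -0.673 < 0.
Newton–Raphson from V/F = 0.52:
  V/F = 0.520: g = -0.1033, g' = -0.853 → V/F = 0.399
Converged at V/F = 0.399.
Compositions from xᵢ = zᵢ/(1+V/F(Kᵢ−1)), yᵢ = Kᵢxᵢ:
  1: x = 0.121, y = 0.451
  2: x = 0.163, y = 0.278
  3: x = 0.314, y = 0.151
  4: x = 0.401, y = 0.120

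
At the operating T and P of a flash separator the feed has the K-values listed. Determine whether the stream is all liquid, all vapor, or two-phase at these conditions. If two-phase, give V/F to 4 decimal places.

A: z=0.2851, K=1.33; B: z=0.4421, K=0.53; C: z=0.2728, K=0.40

all liquid

ΣzᵢKᵢ = 0.7226; Σzᵢ/Kᵢ = 1.7305.
Since ΣzᵢKᵢ < 1 the mixture is below its bubble point — single liquid phase.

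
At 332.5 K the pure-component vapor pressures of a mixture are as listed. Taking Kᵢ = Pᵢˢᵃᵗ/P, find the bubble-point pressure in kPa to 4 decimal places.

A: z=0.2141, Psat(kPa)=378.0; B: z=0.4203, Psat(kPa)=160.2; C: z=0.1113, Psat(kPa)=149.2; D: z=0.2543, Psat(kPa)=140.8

At the bubble point ψ → 0, so ΣzᵢKᵢ = 1 with Kᵢ = Pᵢˢᵃᵗ/P ⇒ P = ΣzᵢPᵢˢᵃᵗ.
P = 0.2141·378.0 + 0.4203·160.2 + 0.1113·149.2 + 0.2543·140.8 = 200.6733 kPa

Pbub = 200.6733 kPa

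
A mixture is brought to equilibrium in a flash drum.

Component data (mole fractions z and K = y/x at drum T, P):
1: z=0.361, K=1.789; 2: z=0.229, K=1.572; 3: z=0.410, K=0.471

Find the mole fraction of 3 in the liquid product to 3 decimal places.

Rachford–Rice: g(ψ) = Σ zᵢ(Kᵢ−1)/(1+ψ(Kᵢ−1)) = 0.
Feasibility: ΣzᵢKᵢ = 1.199, Σzᵢ/Kᵢ = 1.218 — both > 1, two phases present.
Newton–Raphson from ψ = 0.44:
  ψ = 0.440: g = 0.0334, g' = -0.367 → ψ = 0.531
  ψ = 0.531: g = -0.0004, g' = -0.378 → ψ = 0.530
Converged at ψ = 0.530.
Compositions from xᵢ = zᵢ/(1+ψ(Kᵢ−1)), yᵢ = Kᵢxᵢ:
  1: x = 0.255, y = 0.455
  2: x = 0.176, y = 0.276
  3: x = 0.570, y = 0.268

x_3 = 0.570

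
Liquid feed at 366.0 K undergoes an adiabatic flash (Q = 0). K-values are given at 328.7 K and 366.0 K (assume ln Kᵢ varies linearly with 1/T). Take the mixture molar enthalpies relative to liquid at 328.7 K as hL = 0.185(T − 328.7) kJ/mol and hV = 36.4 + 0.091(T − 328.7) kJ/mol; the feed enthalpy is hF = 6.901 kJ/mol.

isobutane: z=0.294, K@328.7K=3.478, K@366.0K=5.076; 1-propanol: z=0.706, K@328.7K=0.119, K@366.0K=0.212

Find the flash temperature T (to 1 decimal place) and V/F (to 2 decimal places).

T = 343.7 K, V/F = 0.12

Adiabatic flash: solve Rachford–Rice at each trial T, then check hF = ψ·hV(T) + (1−ψ)·hL(T).
  T = 328.7 K: K = (3.478, 0.119), RR gives ψ = 0.049, H_out = 1.776 kJ/mol
  T = 366.0 K: K = (5.076, 0.212), RR gives ψ = 0.200, H_out = 13.476 kJ/mol
  T = 347.4 K: K = (4.247, 0.161), RR gives ψ = 0.133, H_out = 8.072 kJ/mol
  T = 338.0 K: K = (3.852, 0.139), RR gives ψ = 0.094, H_out = 5.057 kJ/mol
  T = 342.7 K: K = (4.047, 0.150), RR gives ψ = 0.114, H_out = 6.596 kJ/mol
  T = 345.0 K: K = (4.144, 0.156), RR gives ψ = 0.124, H_out = 7.326 kJ/mol
Linear interpolation between T = 342.7 (H_out = 6.596) and T = 345.0 (H_out = 7.326) on hF = 6.901 gives T ≈ 343.7 K, at which ψ = 0.12.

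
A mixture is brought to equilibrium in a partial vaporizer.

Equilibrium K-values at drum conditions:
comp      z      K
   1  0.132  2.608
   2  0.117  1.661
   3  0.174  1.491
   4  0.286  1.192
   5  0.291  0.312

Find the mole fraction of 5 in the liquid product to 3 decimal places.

Iterate (Newton) starting at V/F = 0.49:
  V/F = 0.490: g = -0.0058, g' = -0.485 → V/F = 0.478
Converged at V/F = 0.478.
Compositions from xᵢ = zᵢ/(1+V/F(Kᵢ−1)), yᵢ = Kᵢxᵢ:
  1: x = 0.075, y = 0.195
  2: x = 0.089, y = 0.148
  3: x = 0.141, y = 0.210
  4: x = 0.262, y = 0.312
  5: x = 0.434, y = 0.135

x_5 = 0.434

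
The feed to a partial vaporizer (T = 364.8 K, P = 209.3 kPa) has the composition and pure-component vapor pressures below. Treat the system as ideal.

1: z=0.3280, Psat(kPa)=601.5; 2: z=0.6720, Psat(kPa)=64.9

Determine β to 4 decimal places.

β = 0.1168

Raoult's law: Kᵢ = Pᵢˢᵃᵗ/P = Pᵢˢᵃᵗ/209.3.
  K_1 = 601.5/209.3 = 2.873865, K_2 = 64.9/209.3 = 0.310081
Binary case is linear: z₁(K₁−1)(1+β(K₂−1)) + z₂(K₂−1)(1+β(K₁−1)) = 0
⇒ β = [z₁(K₁−1)+z₂(K₂−1)] / [−(K₁−1)(K₂−1)] = 0.15100/1.29281 = 0.1168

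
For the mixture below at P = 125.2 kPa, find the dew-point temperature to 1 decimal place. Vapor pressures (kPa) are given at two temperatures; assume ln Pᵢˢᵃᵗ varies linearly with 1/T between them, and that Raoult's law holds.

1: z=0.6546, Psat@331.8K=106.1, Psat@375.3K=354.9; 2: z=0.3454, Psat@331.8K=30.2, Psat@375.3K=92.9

T = 360.5 K

Dew-point temperature: Σzᵢ·P/Pᵢˢᵃᵗ(T) = 1. Interpolate ln Pᵢˢᵃᵗ = aᵢ + bᵢ/T.
  T = 331.8 K: ΣzᵢP/Pᵢˢᵃᵗ = 2.2044
  T = 375.3 K: ΣzᵢP/Pᵢˢᵃᵗ = 0.6964
  T = 353.6 K: ΣzᵢP/Pᵢˢᵃᵗ = 1.1941
  T = 364.5 K: ΣzᵢP/Pᵢˢᵃᵗ = 0.9035
  T = 359.1 K: ΣzᵢP/Pᵢˢᵃᵗ = 1.0351
  T = 361.8 K: ΣzᵢP/Pᵢˢᵃᵗ = 0.9665
Interpolating between 359.1 K and 361.8 K gives T ≈ 360.5 K.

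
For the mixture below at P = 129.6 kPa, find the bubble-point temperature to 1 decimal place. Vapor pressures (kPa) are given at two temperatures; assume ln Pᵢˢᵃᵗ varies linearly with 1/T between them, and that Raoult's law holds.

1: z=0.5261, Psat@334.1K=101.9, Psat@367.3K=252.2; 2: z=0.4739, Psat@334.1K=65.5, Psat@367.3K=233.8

T = 346.9 K

Bubble-point temperature: ΣzᵢPᵢˢᵃᵗ(T) = P. Interpolate ln Pᵢˢᵃᵗ = aᵢ + bᵢ/T.
  T = 334.1 K: ΣzᵢPᵢˢᵃᵗ = 84.65 kPa
  T = 367.3 K: ΣzᵢPᵢˢᵃᵗ = 243.48 kPa
  T = 350.7 K: ΣzᵢPᵢˢᵃᵗ = 146.61 kPa
  T = 342.4 K: ΣzᵢPᵢˢᵃᵗ = 112.02 kPa
  T = 346.5 K: ΣzᵢPᵢˢᵃᵗ = 128.12 kPa
  T = 348.6 K: ΣzᵢPᵢˢᵃᵗ = 137.10 kPa
  T = 347.6 K: ΣzᵢPᵢˢᵃᵗ = 132.76 kPa
Interpolating between 346.5 K and 347.6 K gives T ≈ 346.9 K.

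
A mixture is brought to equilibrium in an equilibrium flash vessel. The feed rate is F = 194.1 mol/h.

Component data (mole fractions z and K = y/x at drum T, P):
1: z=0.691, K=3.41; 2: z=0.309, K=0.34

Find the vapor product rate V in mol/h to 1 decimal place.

Iterate (Newton) starting at ψ = 0.56:
  ψ = 0.560: g = 0.3853, g' = -1.066 → ψ = 0.922
  ψ = 0.922: g = -0.0035, g' = -1.264 → ψ = 0.919
Converged at ψ = 0.919.
Then V = ψ·F = 0.9188·194.1 = 178.3 mol/h and L = F − V = 15.8 mol/h.

V = 178.3 mol/h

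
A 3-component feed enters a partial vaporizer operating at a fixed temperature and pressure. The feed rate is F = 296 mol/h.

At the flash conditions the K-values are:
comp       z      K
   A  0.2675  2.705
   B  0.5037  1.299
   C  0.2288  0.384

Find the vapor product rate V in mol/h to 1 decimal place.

V = 257.2 mol/h

Material balance + equilibrium reduce to Σ zᵢ(Kᵢ−1)/(1+β(Kᵢ−1)) = 0.
g(0) = ΣzᵢKᵢ − 1 = 0.4658 and g(1) = 1 − Σzᵢ/Kᵢ = -0.0825, so a root lies in (0, 1).
Newton iteration, β⁰ = 0.5:
  β = 0.5000: g = 0.17355, g' = -0.4420 → β = 0.8927
  β = 0.8927: g = -0.01340, g' = -0.5788 → β = 0.8695
  β = 0.8695: g = -0.00026, g' = -0.5571 → β = 0.8691
Converged at β = 0.8691.
Then V = β·F = 0.8691·296 = 257.2 mol/h and L = F − V = 38.8 mol/h.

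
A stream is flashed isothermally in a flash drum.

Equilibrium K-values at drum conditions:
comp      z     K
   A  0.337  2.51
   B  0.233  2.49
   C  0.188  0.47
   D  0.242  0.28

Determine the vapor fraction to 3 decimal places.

Let ψ = V/F and solve Σ zᵢ(Kᵢ−1)/(1+ψ(Kᵢ−1)) = 0.
Feasibility: ΣzᵢKᵢ = 1.582, Σzᵢ/Kᵢ = 1.492 — both > 1, two phases present.
Iterate (Newton) starting at ψ = 0.5:
  ψ = 0.500: g = 0.0811, g' = -0.823 → ψ = 0.598
  ψ = 0.598: g = -0.0013, g' = -0.857 → ψ = 0.597
Converged at ψ = 0.597.

ψ = 0.597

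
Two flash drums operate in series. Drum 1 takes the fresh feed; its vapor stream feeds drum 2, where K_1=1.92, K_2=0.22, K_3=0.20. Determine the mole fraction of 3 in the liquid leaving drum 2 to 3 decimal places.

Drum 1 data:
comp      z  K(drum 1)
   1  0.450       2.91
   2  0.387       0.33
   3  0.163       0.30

Drum 1:
Newton–Raphson from ψ₁ = 0.32:
  ψ₁ = 0.320: g = 0.0564, g' = -1.047 → ψ₁ = 0.374
  ψ₁ = 0.374: g = 0.0009, g' = -1.015 → ψ₁ = 0.375
Converged at ψ₁ = 0.375.
Drum-1 compositions:
  1: x = 0.262, y = 0.763
  2: x = 0.517, y = 0.171
  3: x = 0.221, y = 0.066
Drum-2 feed = drum-1 vapor: z₂ = (0.7632, 0.1705, 0.0663).
Drum 2:
Newton–Raphson from ψ₂ = 0.47:
  ψ₂ = 0.470: g = 0.1952, g' = -0.682 → ψ₂ = 0.756
  ψ₂ = 0.756: g = -0.0443, g' = -1.113 → ψ₂ = 0.716
  ψ₂ = 0.716: g = -0.0023, g' = -1.000 → ψ₂ = 0.714
Converged at ψ₂ = 0.714.
  1: x = 0.461, y = 0.884
  2: x = 0.385, y = 0.085
  3: x = 0.155, y = 0.031

x_3 (drum 2) = 0.155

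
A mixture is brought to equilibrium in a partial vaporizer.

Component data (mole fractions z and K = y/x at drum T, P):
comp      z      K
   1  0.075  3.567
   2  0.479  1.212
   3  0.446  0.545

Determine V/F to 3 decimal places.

Newton–Raphson from V/F = 0.6:
  V/F = 0.600: g = -0.1133, g' = -0.268 → V/F = 0.178
  V/F = 0.178: g = 0.0093, g' = -0.362 → V/F = 0.203
  V/F = 0.203: g = 0.0002, g' = -0.345 → V/F = 0.204
Converged at V/F = 0.204.

V/F = 0.204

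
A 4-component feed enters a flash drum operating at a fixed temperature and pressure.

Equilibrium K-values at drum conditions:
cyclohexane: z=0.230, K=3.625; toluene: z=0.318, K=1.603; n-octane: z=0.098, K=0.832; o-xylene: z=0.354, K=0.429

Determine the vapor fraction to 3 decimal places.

Let ψ = V/F and solve Σ zᵢ(Kᵢ−1)/(1+ψ(Kᵢ−1)) = 0.
Check two-phase: ΣzᵢKᵢ = 1.577 > 1 and Σzᵢ/Kᵢ = 1.205 > 1, so g(0) = 0.577 > 0 and g(1) = -0.205 < 0.
Iterate (Newton) starting at ψ = 0.5:
  ψ = 0.500: g = 0.1075, g' = -0.594 → ψ = 0.681
  ψ = 0.681: g = 0.0032, g' = -0.575 → ψ = 0.687
Converged at ψ = 0.687.

ψ = 0.687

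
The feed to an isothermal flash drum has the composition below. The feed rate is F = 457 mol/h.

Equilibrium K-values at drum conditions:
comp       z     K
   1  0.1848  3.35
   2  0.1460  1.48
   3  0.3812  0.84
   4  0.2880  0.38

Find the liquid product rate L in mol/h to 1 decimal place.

L = 292.1 mol/h

Rachford–Rice: g(β) = Σ zᵢ(Kᵢ−1)/(1+β(Kᵢ−1)) = 0.
g(0) = ΣzᵢKᵢ − 1 = 0.2648 and g(1) = 1 − Σzᵢ/Kᵢ = -0.3655, so a root lies in (0, 1).
Newton iteration, β⁰ = 0.31:
  β = 0.3100: g = 0.02703, g' = -0.5475 → β = 0.3594
  β = 0.3594: g = 0.00075, g' = -0.5187 → β = 0.3608
Converged at β = 0.3608.
Then V = β·F = 0.3608·457 = 164.9 mol/h and L = F − V = 292.1 mol/h.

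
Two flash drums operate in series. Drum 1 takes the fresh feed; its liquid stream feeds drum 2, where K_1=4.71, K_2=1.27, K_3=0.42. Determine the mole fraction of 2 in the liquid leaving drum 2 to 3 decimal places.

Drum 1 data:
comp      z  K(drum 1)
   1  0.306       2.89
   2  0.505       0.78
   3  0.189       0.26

Drum 1:
Rachford–Rice: g(ψ₁) = Σ zᵢ(Kᵢ−1)/(1+ψ₁(Kᵢ−1)) = 0.
Feasibility: ΣzᵢKᵢ = 1.327, Σzᵢ/Kᵢ = 1.480 — both > 1, two phases present.
Iterate (Newton) starting at ψ₁ = 0.5:
  ψ₁ = 0.500: g = -0.0495, g' = -0.581 → ψ₁ = 0.415
Converged at ψ₁ = 0.415.
Drum-1 compositions:
  1: x = 0.171, y = 0.496
  2: x = 0.556, y = 0.433
  3: x = 0.273, y = 0.071
Drum-2 feed = drum-1 liquid: z₂ = (0.1715, 0.5557, 0.2728).
Drum 2:
Let ψ₂ = V/F and solve Σ zᵢ(Kᵢ−1)/(1+ψ₂(Kᵢ−1)) = 0.
Feasibility: ΣzᵢKᵢ = 1.628, Σzᵢ/Kᵢ = 1.123 — both > 1, two phases present.
Newton–Raphson from ψ₂ = 0.44:
  ψ₂ = 0.440: g = 0.1634, g' = -0.538 → ψ₂ = 0.743
  ψ₂ = 0.743: g = 0.0161, g' = -0.479 → ψ₂ = 0.777
Converged at ψ₂ = 0.777.
  1: x = 0.044, y = 0.208
  2: x = 0.459, y = 0.583
  3: x = 0.496, y = 0.209

x_2 (drum 2) = 0.459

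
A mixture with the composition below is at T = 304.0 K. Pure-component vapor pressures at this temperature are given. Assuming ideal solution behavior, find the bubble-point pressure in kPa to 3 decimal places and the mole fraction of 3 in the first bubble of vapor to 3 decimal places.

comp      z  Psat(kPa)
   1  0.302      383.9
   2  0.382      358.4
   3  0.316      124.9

At the bubble point ψ → 0, so ΣzᵢKᵢ = 1 with Kᵢ = Pᵢˢᵃᵗ/P ⇒ P = ΣzᵢPᵢˢᵃᵗ.
P = 0.302·383.9 + 0.382·358.4 + 0.316·124.9 = 292.315 kPa
yᵢ = zᵢPᵢˢᵃᵗ/P ⇒ y_3 = 0.316·124.9/292.315 = 0.135

Pbub = 292.315 kPa, y_3 = 0.135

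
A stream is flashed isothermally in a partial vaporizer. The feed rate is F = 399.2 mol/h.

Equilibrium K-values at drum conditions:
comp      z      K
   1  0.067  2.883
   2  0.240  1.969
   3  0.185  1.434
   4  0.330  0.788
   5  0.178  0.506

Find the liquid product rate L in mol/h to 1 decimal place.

L = 63.1 mol/h

Rachford–Rice: g(V/F) = Σ zᵢ(Kᵢ−1)/(1+V/F(Kᵢ−1)) = 0.
g(0) = ΣzᵢKᵢ − 1 = 0.281 and g(1) = 1 − Σzᵢ/Kᵢ = -0.045, so a root lies in (0, 1).
Newton–Raphson from V/F = 0.5:
  V/F = 0.500: g = 0.0926, g' = -0.284 → V/F = 0.826
  V/F = 0.826: g = 0.0043, g' = -0.271 → V/F = 0.842
Converged at V/F = 0.842.
Then V = V/F·F = 0.8418·399.2 = 336.1 mol/h and L = F − V = 63.1 mol/h.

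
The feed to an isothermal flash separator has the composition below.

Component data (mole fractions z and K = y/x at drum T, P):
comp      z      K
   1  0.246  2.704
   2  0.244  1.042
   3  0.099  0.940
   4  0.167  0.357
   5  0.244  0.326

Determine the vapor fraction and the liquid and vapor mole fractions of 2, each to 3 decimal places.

Rachford–Rice: g(ψ) = Σ zᵢ(Kᵢ−1)/(1+ψ(Kᵢ−1)) = 0.
Feasibility: ΣzᵢKᵢ = 1.152, Σzᵢ/Kᵢ = 1.647 — both > 1, two phases present.
Newton–Raphson from ψ = 0.4:
  ψ = 0.400: g = -0.1165, g' = -0.586 → ψ = 0.201
  ψ = 0.201: g = 0.0026, g' = -0.636 → ψ = 0.205
Converged at ψ = 0.205.
Compositions from xᵢ = zᵢ/(1+ψ(Kᵢ−1)), yᵢ = Kᵢxᵢ:
  1: x = 0.182, y = 0.493
  2: x = 0.242, y = 0.252
  3: x = 0.100, y = 0.094
  4: x = 0.192, y = 0.069
  5: x = 0.283, y = 0.092

ψ = 0.205, x_2 = 0.242, y_2 = 0.252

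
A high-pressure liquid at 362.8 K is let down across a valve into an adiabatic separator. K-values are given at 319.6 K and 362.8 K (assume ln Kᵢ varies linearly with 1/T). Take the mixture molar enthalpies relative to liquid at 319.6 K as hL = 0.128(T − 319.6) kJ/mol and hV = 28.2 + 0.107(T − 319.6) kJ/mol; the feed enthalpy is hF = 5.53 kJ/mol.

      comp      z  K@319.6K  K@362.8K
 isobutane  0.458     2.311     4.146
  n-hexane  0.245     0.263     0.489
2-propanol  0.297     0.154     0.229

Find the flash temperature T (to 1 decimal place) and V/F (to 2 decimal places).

Adiabatic flash: solve Rachford–Rice at each trial T, then check hF = ψ·hV(T) + (1−ψ)·hL(T).
  T = 319.6 K: K = (2.311, 0.263, 0.154), RR gives ψ = 0.161, H_out = 4.541 kJ/mol
  T = 362.8 K: K = (4.146, 0.489, 0.229), RR gives ψ = 0.515, H_out = 19.590 kJ/mol
  T = 341.2 K: K = (3.153, 0.366, 0.190), RR gives ψ = 0.372, H_out = 13.086 kJ/mol
  T = 330.4 K: K = (2.713, 0.312, 0.172), RR gives ψ = 0.281, H_out = 9.243 kJ/mol
  T = 325.0 K: K = (2.507, 0.287, 0.163), RR gives ψ = 0.226, H_out = 7.037 kJ/mol
  T = 322.3 K: K = (2.408, 0.275, 0.158), RR gives ψ = 0.195, H_out = 5.832 kJ/mol
  T = 321.0 K: K = (2.361, 0.269, 0.156), RR gives ψ = 0.179, H_out = 5.222 kJ/mol
Linear interpolation between T = 321.0 (H_out = 5.222) and T = 322.3 (H_out = 5.832) on hF = 5.53 gives T ≈ 321.7 K, at which ψ = 0.19.

T = 321.7 K, V/F = 0.19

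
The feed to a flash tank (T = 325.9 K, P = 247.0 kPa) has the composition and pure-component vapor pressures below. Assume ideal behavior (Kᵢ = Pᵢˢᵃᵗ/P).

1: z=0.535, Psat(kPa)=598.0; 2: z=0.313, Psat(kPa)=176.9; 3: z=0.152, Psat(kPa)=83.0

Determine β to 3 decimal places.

Raoult's law: Kᵢ = Pᵢˢᵃᵗ/P = Pᵢˢᵃᵗ/247.0.
  K_1 = 598.0/247.0 = 2.42105, K_2 = 176.9/247.0 = 0.71619, K_3 = 83.0/247.0 = 0.33603
Rachford–Rice: g(β) = Σ zᵢ(Kᵢ−1)/(1+β(Kᵢ−1)) = 0.
Check two-phase: ΣzᵢKᵢ = 1.571 > 1 and Σzᵢ/Kᵢ = 1.110 > 1, so g(0) = 0.571 > 0 and g(1) = -0.110 < 0.
Iterate (Newton) starting at β = 0.5:
  β = 0.500: g = 0.1899, g' = -0.554 → β = 0.843
Converged at β = 0.843.

β = 0.843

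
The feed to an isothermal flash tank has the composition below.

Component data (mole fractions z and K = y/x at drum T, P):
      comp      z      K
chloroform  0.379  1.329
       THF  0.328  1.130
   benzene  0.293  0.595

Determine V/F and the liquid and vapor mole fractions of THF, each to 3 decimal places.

Material balance + equilibrium reduce to Σ zᵢ(Kᵢ−1)/(1+V/F(Kᵢ−1)) = 0.
g(0) = ΣzᵢKᵢ − 1 = 0.049 and g(1) = 1 − Σzᵢ/Kᵢ = -0.068, so a root lies in (0, 1).
Iterate (Newton) starting at V/F = 0.5:
  V/F = 0.500: g = -0.0017, g' = -0.111 → V/F = 0.485
Converged at V/F = 0.485.
Compositions from xᵢ = zᵢ/(1+V/F(Kᵢ−1)), yᵢ = Kᵢxᵢ:
  chloroform: x = 0.327, y = 0.434
  THF: x = 0.309, y = 0.349
  benzene: x = 0.365, y = 0.217

V/F = 0.485, x_THF = 0.309, y_THF = 0.349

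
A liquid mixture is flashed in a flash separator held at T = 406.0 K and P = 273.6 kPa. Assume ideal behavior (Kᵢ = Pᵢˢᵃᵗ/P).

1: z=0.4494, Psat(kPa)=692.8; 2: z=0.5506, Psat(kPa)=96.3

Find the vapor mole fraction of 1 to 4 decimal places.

Raoult's law: Kᵢ = Pᵢˢᵃᵗ/P = Pᵢˢᵃᵗ/273.6.
  K_1 = 692.8/273.6 = 2.532164, K_2 = 96.3/273.6 = 0.351974
Binary case is linear: z₁(K₁−1)(1+V/F(K₂−1)) + z₂(K₂−1)(1+V/F(K₁−1)) = 0
⇒ V/F = [z₁(K₁−1)+z₂(K₂−1)] / [−(K₁−1)(K₂−1)] = 0.33175/0.99288 = 0.3341
Compositions from xᵢ = zᵢ/(1+V/F(Kᵢ−1)), yᵢ = Kᵢxᵢ:
  1: x = 0.2972, y = 0.7526
  2: x = 0.7028, y = 0.2474

y_1 = 0.7526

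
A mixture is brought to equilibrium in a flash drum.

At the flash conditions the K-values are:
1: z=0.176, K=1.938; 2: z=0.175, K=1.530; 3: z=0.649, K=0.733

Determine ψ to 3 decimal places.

Rachford–Rice: g(ψ) = Σ zᵢ(Kᵢ−1)/(1+ψ(Kᵢ−1)) = 0.
g(0) = ΣzᵢKᵢ − 1 = 0.085 and g(1) = 1 − Σzᵢ/Kᵢ = -0.091, so a root lies in (0, 1).
Newton iteration, ψ⁰ = 0.5:
  ψ = 0.500: g = -0.0143, g' = -0.164 → ψ = 0.413
  ψ = 0.413: g = 0.0003, g' = -0.172 → ψ = 0.415
Converged at ψ = 0.415.

ψ = 0.415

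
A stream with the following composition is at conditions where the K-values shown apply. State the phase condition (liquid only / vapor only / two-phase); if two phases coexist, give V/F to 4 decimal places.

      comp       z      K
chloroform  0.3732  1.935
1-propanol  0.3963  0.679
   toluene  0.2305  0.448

ΣzᵢKᵢ = 1.0945; Σzᵢ/Kᵢ = 1.2910.
Both exceed 1, so a two-phase solution exists.
Rachford–Rice: g(ψ) = Σ zᵢ(Kᵢ−1)/(1+ψ(Kᵢ−1)) = 0.
Iterate (Newton) starting at ψ = 0.5:
  ψ = 0.5000: g = -0.08949, g' = -0.3434 → ψ = 0.2394
  ψ = 0.2394: g = 0.00070, g' = -0.3590 → ψ = 0.2414
Converged at ψ = 0.2414.

two-phase, V/F = 0.2414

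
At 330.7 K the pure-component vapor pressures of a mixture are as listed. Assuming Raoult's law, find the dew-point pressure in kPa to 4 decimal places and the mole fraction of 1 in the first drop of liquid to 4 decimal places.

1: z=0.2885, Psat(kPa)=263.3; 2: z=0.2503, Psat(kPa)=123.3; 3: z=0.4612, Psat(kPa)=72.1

At the dew point ψ → 1, so Σzᵢ/Kᵢ = 1 with Kᵢ = Pᵢˢᵃᵗ/P ⇒ 1/P = Σzᵢ/Pᵢˢᵃᵗ.
1/P = 0.2885/263.3 + 0.2503/123.3 + 0.4612/72.1 = 0.0095224 ⇒ P = 105.0157 kPa
xᵢ = zᵢP/Pᵢˢᵃᵗ ⇒ x_1 = 0.2885·105.0157/263.3 = 0.1151

Pdew = 105.0157 kPa, x_1 = 0.1151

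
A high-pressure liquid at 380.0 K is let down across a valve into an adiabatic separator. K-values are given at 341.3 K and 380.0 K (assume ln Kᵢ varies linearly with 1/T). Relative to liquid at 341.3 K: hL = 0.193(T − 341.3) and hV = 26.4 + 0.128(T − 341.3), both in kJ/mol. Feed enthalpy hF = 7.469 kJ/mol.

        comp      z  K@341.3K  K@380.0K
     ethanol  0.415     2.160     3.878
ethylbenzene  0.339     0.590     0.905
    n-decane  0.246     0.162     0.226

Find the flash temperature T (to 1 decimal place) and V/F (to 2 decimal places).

Adiabatic flash: solve Rachford–Rice at each trial T, then check hF = ψ·hV(T) + (1−ψ)·hL(T).
  T = 341.3 K: K = (2.160, 0.590, 0.162), RR gives ψ = 0.188, H_out = 4.960 kJ/mol
  T = 380.0 K: K = (3.878, 0.905, 0.226), RR gives ψ = 0.649, H_out = 22.960 kJ/mol
  T = 360.6 K: K = (2.938, 0.739, 0.193), RR gives ψ = 0.470, H_out = 15.545 kJ/mol
  T = 351.0 K: K = (2.532, 0.663, 0.177), RR gives ψ = 0.350, H_out = 10.889 kJ/mol
  T = 346.1 K: K = (2.339, 0.625, 0.170), RR gives ψ = 0.275, H_out = 8.095 kJ/mol
  T = 343.7 K: K = (2.248, 0.608, 0.166), RR gives ψ = 0.233, H_out = 6.585 kJ/mol
Linear interpolation between T = 343.7 (H_out = 6.585) and T = 346.1 (H_out = 8.095) on hF = 7.469 gives T ≈ 345.1 K, at which ψ = 0.26.

T = 345.1 K, V/F = 0.26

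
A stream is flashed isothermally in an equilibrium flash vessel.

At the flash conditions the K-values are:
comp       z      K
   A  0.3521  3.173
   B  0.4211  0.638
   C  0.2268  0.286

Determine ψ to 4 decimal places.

Let ψ = V/F and solve Σ zᵢ(Kᵢ−1)/(1+ψ(Kᵢ−1)) = 0.
Check two-phase: ΣzᵢKᵢ = 1.4507 > 1 and Σzᵢ/Kᵢ = 1.5640 > 1, so g(0) = 0.4507 > 0 and g(1) = -0.5640 < 0.
Newton iteration, ψ⁰ = 0.5:
  ψ = 0.5000: g = -0.07127, g' = -0.7438 → ψ = 0.4042
  ψ = 0.4042: g = 0.00116, g' = -0.7754 → ψ = 0.4057
Converged at ψ = 0.4057.

ψ = 0.4057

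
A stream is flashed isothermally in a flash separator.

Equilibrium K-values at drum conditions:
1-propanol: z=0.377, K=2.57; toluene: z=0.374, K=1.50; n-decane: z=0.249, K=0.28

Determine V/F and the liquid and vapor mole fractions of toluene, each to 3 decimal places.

Rachford–Rice: g(V/F) = Σ zᵢ(Kᵢ−1)/(1+V/F(Kᵢ−1)) = 0.
g(0) = ΣzᵢKᵢ − 1 = 0.600 and g(1) = 1 − Σzᵢ/Kᵢ = -0.285, so a root lies in (0, 1).
Iterate (Newton) starting at V/F = 0.49:
  V/F = 0.490: g = 0.2077, g' = -0.665 → V/F = 0.802
  V/F = 0.802: g = -0.0290, g' = -0.953 → V/F = 0.772
  V/F = 0.772: g = -0.0009, g' = -0.893 → V/F = 0.771
Converged at V/F = 0.771.
Compositions from xᵢ = zᵢ/(1+V/F(Kᵢ−1)), yᵢ = Kᵢxᵢ:
  1-propanol: x = 0.171, y = 0.438
  toluene: x = 0.270, y = 0.405
  n-decane: x = 0.559, y = 0.157

V/F = 0.771, x_toluene = 0.270, y_toluene = 0.405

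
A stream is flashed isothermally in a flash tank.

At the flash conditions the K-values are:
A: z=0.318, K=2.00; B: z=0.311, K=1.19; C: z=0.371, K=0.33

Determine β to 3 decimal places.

β = 0.277

Rachford–Rice: g(β) = Σ zᵢ(Kᵢ−1)/(1+β(Kᵢ−1)) = 0.
g(0) = ΣzᵢKᵢ − 1 = 0.129 and g(1) = 1 − Σzᵢ/Kᵢ = -0.545, so a root lies in (0, 1).
Newton iteration, β⁰ = 0.5:
  β = 0.500: g = -0.1078, g' = -0.527 → β = 0.296
  β = 0.296: g = -0.0085, g' = -0.458 → β = 0.277
Converged at β = 0.277.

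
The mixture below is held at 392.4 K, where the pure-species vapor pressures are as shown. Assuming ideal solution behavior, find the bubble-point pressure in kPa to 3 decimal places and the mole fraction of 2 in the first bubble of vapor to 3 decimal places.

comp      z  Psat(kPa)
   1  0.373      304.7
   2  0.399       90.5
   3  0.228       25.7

At the bubble point ψ → 0, so ΣzᵢKᵢ = 1 with Kᵢ = Pᵢˢᵃᵗ/P ⇒ P = ΣzᵢPᵢˢᵃᵗ.
P = 0.373·304.7 + 0.399·90.5 + 0.228·25.7 = 155.622 kPa
yᵢ = zᵢPᵢˢᵃᵗ/P ⇒ y_2 = 0.399·90.5/155.622 = 0.232

Pbub = 155.622 kPa, y_2 = 0.232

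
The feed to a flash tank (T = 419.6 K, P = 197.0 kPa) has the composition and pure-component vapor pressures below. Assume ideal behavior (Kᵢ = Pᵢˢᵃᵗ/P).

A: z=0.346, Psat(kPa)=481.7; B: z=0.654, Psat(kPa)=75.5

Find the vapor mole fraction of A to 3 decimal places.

Raoult's law: Kᵢ = Pᵢˢᵃᵗ/P = Pᵢˢᵃᵗ/197.0.
  K_A = 481.7/197.0 = 2.44518, K_B = 75.5/197.0 = 0.38325
Material balance + equilibrium reduce to Σ zᵢ(Kᵢ−1)/(1+ψ(Kᵢ−1)) = 0.
Feasibility: ΣzᵢKᵢ = 1.097, Σzᵢ/Kᵢ = 1.848 — both > 1, two phases present.
Newton–Raphson from ψ = 0.47:
  ψ = 0.470: g = -0.2702, g' = -0.750 → ψ = 0.109
  ψ = 0.109: g = -0.0008, g' = -0.825 → ψ = 0.108
Converged at ψ = 0.108.
Compositions from xᵢ = zᵢ/(1+ψ(Kᵢ−1)), yᵢ = Kᵢxᵢ:
  A: x = 0.299, y = 0.731
  B: x = 0.701, y = 0.269

y_A = 0.731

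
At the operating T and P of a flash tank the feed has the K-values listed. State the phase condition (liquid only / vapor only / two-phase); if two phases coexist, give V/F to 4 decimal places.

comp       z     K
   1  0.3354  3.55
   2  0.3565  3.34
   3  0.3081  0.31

two-phase, V/F = 0.8764

ΣzᵢKᵢ = 2.4769; Σzᵢ/Kᵢ = 1.1951.
Both exceed 1, so a two-phase solution exists.
Material balance + equilibrium reduce to Σ zᵢ(Kᵢ−1)/(1+ψ(Kᵢ−1)) = 0.
Iterate (Newton) starting at ψ = 0.67:
  ψ = 0.6700: g = 0.24528, g' = -1.1007 → ψ = 0.8928
  ψ = 0.8928: g = -0.02265, g' = -1.4028 → ψ = 0.8767
  ψ = 0.8767: g = -0.00037, g' = -1.3577 → ψ = 0.8764
Converged at ψ = 0.8764.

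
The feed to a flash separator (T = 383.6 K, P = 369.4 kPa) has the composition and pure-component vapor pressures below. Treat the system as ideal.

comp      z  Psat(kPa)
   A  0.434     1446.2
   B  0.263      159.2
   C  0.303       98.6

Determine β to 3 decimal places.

β = 0.462

Raoult's law: Kᵢ = Pᵢˢᵃᵗ/P = Pᵢˢᵃᵗ/369.4.
  K_A = 1446.2/369.4 = 3.91500, K_B = 159.2/369.4 = 0.43097, K_C = 98.6/369.4 = 0.26692
Rachford–Rice: g(β) = Σ zᵢ(Kᵢ−1)/(1+β(Kᵢ−1)) = 0.
Feasibility: ΣzᵢKᵢ = 1.893, Σzᵢ/Kᵢ = 1.856 — both > 1, two phases present.
Iterate (Newton) starting at β = 0.5:
  β = 0.500: g = -0.0450, g' = -1.183 → β = 0.462
Converged at β = 0.462.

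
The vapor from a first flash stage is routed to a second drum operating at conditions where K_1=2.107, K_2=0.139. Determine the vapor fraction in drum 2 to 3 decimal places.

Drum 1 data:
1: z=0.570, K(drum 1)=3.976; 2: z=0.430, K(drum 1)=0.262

V/F (drum 2) = 0.728

Drum 1:
Let ψ₁ = V/F and solve Σ zᵢ(Kᵢ−1)/(1+ψ₁(Kᵢ−1)) = 0.
Check two-phase: ΣzᵢKᵢ = 2.379 > 1 and Σzᵢ/Kᵢ = 1.785 > 1, so g(0) = 1.379 > 0 and g(1) = -0.785 < 0.
Binary case is linear: z₁(K₁−1)(1+ψ₁(K₂−1)) + z₂(K₂−1)(1+ψ₁(K₁−1)) = 0
⇒ ψ₁ = [z₁(K₁−1)+z₂(K₂−1)] / [−(K₁−1)(K₂−1)] = 1.3790/2.1963 = 0.628
Drum-1 compositions:
  1: x = 0.199, y = 0.790
  2: x = 0.801, y = 0.210
Drum-2 feed = drum-1 vapor: z₂ = (0.7901, 0.2099).
Drum 2:
Let ψ₂ = V/F and solve Σ zᵢ(Kᵢ−1)/(1+ψ₂(Kᵢ−1)) = 0.
Check two-phase: ΣzᵢKᵢ = 1.694 > 1 and Σzᵢ/Kᵢ = 1.885 > 1, so g(0) = 0.694 > 0 and g(1) = -0.885 < 0.
Newton iteration, ψ₂⁰ = 0.68:
  ψ₂ = 0.680: g = 0.0629, g' = -1.221 → ψ₂ = 0.732
  ψ₂ = 0.732: g = -0.0051, g' = -1.432 → ψ₂ = 0.728
Converged at ψ₂ = 0.728.
  1: x = 0.438, y = 0.922
  2: x = 0.562, y = 0.078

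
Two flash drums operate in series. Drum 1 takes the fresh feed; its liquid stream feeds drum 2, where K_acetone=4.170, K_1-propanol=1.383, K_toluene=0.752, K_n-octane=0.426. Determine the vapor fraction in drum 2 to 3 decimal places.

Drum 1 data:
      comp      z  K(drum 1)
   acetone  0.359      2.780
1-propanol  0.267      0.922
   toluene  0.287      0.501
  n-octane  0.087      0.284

V/F (drum 2) = 0.716

Drum 1:
Material balance + equilibrium reduce to Σ zᵢ(Kᵢ−1)/(1+ψ₁(Kᵢ−1)) = 0.
g(0) = ΣzᵢKᵢ − 1 = 0.413 and g(1) = 1 − Σzᵢ/Kᵢ = -0.298, so a root lies in (0, 1).
Iterate (Newton) starting at ψ₁ = 0.5:
  ψ₁ = 0.500: g = 0.0286, g' = -0.555 → ψ₁ = 0.551
  ψ₁ = 0.551: g = 0.0002, g' = -0.549 → ψ₁ = 0.552
Converged at ψ₁ = 0.552.
Drum-1 compositions:
  acetone: x = 0.181, y = 0.503
  1-propanol: x = 0.279, y = 0.257
  toluene: x = 0.396, y = 0.198
  n-octane: x = 0.144, y = 0.041
Drum-2 feed = drum-1 liquid: z₂ = (0.1811, 0.2790, 0.3961, 0.1438).
Drum 2:
Iterate (Newton) starting at ψ₂ = 0.5:
  ψ₂ = 0.500: g = 0.0839, g' = -0.426 → ψ₂ = 0.697
  ψ₂ = 0.697: g = 0.0069, g' = -0.369 → ψ₂ = 0.716
Converged at ψ₂ = 0.716.
  acetone: x = 0.055, y = 0.231
  1-propanol: x = 0.219, y = 0.303
  toluene: x = 0.482, y = 0.362
  n-octane: x = 0.244, y = 0.104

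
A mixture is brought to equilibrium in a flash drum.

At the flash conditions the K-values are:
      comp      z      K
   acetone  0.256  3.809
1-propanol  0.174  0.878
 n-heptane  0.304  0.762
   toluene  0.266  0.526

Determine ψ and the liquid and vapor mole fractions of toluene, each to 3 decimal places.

Iterate (Newton) starting at ψ = 0.67:
  ψ = 0.670: g = -0.0444, g' = -0.399 → ψ = 0.559
  ψ = 0.559: g = 0.0022, g' = -0.442 → ψ = 0.564
Converged at ψ = 0.564.
Compositions from xᵢ = zᵢ/(1+ψ(Kᵢ−1)), yᵢ = Kᵢxᵢ:
  acetone: x = 0.099, y = 0.378
  1-propanol: x = 0.187, y = 0.164
  n-heptane: x = 0.351, y = 0.268
  toluene: x = 0.363, y = 0.191

ψ = 0.564, x_toluene = 0.363, y_toluene = 0.191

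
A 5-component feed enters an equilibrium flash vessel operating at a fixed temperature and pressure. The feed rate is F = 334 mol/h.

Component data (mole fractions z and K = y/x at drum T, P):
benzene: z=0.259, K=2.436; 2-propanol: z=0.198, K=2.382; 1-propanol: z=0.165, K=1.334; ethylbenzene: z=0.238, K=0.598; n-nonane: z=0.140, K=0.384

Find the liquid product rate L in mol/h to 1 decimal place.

L = 43.8 mol/h

Material balance + equilibrium reduce to Σ zᵢ(Kᵢ−1)/(1+ψ(Kᵢ−1)) = 0.
Check two-phase: ΣzᵢKᵢ = 1.519 > 1 and Σzᵢ/Kᵢ = 1.076 > 1, so g(0) = 0.519 > 0 and g(1) = -0.076 < 0.
Iterate (Newton) starting at ψ = 0.32:
  ψ = 0.320: g = 0.2771, g' = -0.581 → ψ = 0.797
  ψ = 0.797: g = 0.0368, g' = -0.502 → ψ = 0.871
  ψ = 0.871: g = -0.0010, g' = -0.533 → ψ = 0.869
Converged at ψ = 0.869.
Then V = ψ·F = 0.8687·334 = 290.2 mol/h and L = F − V = 43.8 mol/h.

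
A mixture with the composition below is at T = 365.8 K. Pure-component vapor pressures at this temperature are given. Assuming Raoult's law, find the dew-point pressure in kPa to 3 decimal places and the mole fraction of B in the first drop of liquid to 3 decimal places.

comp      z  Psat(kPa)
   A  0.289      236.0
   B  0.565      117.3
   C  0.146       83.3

Pdew = 128.304 kPa, x_B = 0.618

At the dew point ψ → 1, so Σzᵢ/Kᵢ = 1 with Kᵢ = Pᵢˢᵃᵗ/P ⇒ 1/P = Σzᵢ/Pᵢˢᵃᵗ.
1/P = 0.289/236.0 + 0.565/117.3 + 0.146/83.3 = 0.007794 ⇒ P = 128.304 kPa
xᵢ = zᵢP/Pᵢˢᵃᵗ ⇒ x_B = 0.565·128.304/117.3 = 0.618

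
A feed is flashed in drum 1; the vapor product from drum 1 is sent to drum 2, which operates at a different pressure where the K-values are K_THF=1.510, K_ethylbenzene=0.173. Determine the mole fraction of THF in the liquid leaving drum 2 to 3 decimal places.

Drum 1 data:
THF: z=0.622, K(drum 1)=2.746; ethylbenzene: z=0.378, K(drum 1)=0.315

Drum 1:
Rachford–Rice: g(ψ₁) = Σ zᵢ(Kᵢ−1)/(1+ψ₁(Kᵢ−1)) = 0.
g(0) = ΣzᵢKᵢ − 1 = 0.827 and g(1) = 1 − Σzᵢ/Kᵢ = -0.427, so a root lies in (0, 1).
Newton iteration, ψ₁⁰ = 0.6:
  ψ₁ = 0.600: g = 0.0908, g' = -0.964 → ψ₁ = 0.694
  ψ₁ = 0.694: g = -0.0028, g' = -1.032 → ψ₁ = 0.692
Converged at ψ₁ = 0.692.
Drum-1 compositions:
  THF: x = 0.282, y = 0.774
  ethylbenzene: x = 0.718, y = 0.226
Drum-2 feed = drum-1 vapor: z₂ = (0.7738, 0.2262).
Drum 2:
Iterate (Newton) starting at ψ₂ = 0.5:
  ψ₂ = 0.500: g = -0.0046, g' = -0.578 → ψ₂ = 0.492
Converged at ψ₂ = 0.492.
  THF: x = 0.619, y = 0.934
  ethylbenzene: x = 0.381, y = 0.066

x_THF (drum 2) = 0.619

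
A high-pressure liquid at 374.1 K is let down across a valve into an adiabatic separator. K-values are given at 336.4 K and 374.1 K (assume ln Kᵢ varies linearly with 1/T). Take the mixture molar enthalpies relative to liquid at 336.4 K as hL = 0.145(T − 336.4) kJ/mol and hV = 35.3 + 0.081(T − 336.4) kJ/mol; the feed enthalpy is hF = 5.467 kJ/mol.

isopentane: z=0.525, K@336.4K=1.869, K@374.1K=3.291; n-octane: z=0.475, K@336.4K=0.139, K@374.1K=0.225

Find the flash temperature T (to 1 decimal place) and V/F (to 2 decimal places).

T = 340.4 K, V/F = 0.14

Adiabatic flash: solve Rachford–Rice at each trial T, then check hF = ψ·hV(T) + (1−ψ)·hL(T).
  T = 336.4 K: K = (1.869, 0.139), RR gives ψ = 0.063, H_out = 2.229 kJ/mol
  T = 374.1 K: K = (3.291, 0.225), RR gives ψ = 0.470, H_out = 20.926 kJ/mol
  T = 355.2 K: K = (2.516, 0.179), RR gives ψ = 0.326, H_out = 13.845 kJ/mol
  T = 345.8 K: K = (2.177, 0.158), RR gives ψ = 0.220, H_out = 9.004 kJ/mol
  T = 341.1 K: K = (2.019, 0.148), RR gives ψ = 0.151, H_out = 5.950 kJ/mol
  T = 338.8 K: K = (1.945, 0.144), RR gives ψ = 0.110, H_out = 4.229 kJ/mol
  T = 340.0 K: K = (1.983, 0.146), RR gives ψ = 0.132, H_out = 5.149 kJ/mol
Linear interpolation between T = 340.0 (H_out = 5.149) and T = 341.1 (H_out = 5.950) on hF = 5.467 gives T ≈ 340.4 K, at which ψ = 0.14.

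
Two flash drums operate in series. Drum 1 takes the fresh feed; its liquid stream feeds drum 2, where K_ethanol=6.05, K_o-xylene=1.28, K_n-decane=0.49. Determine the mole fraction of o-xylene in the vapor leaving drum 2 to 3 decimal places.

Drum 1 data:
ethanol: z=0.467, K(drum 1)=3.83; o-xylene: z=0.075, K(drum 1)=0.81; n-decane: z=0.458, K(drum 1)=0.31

y_o-xylene (drum 2) = 0.100

Drum 1:
Material balance + equilibrium reduce to Σ zᵢ(Kᵢ−1)/(1+ψ₁(Kᵢ−1)) = 0.
Feasibility: ΣzᵢKᵢ = 1.991, Σzᵢ/Kᵢ = 1.692 — both > 1, two phases present.
Newton–Raphson from ψ₁ = 0.5:
  ψ₁ = 0.500: g = 0.0490, g' = -1.153 → ψ₁ = 0.543
Converged at ψ₁ = 0.543.
Drum-1 compositions:
  ethanol: x = 0.184, y = 0.705
  o-xylene: x = 0.084, y = 0.068
  n-decane: x = 0.732, y = 0.227
Drum-2 feed = drum-1 liquid: z₂ = (0.1841, 0.0836, 0.7322).
Drum 2:
Rachford–Rice: g(ψ₂) = Σ zᵢ(Kᵢ−1)/(1+ψ₂(Kᵢ−1)) = 0.
Check two-phase: ΣzᵢKᵢ = 1.580 > 1 and Σzᵢ/Kᵢ = 1.590 > 1, so g(0) = 0.580 > 0 and g(1) = -0.590 < 0.
Iterate (Newton) starting at ψ₂ = 0.6:
  ψ₂ = 0.600: g = -0.2873, g' = -0.689 → ψ₂ = 0.183
  ψ₂ = 0.183: g = 0.0933, g' = -1.504 → ψ₂ = 0.245
  ψ₂ = 0.245: g = 0.0105, g' = -1.192 → ψ₂ = 0.254
Converged at ψ₂ = 0.254.
  ethanol: x = 0.081, y = 0.488
  o-xylene: x = 0.078, y = 0.100
  n-decane: x = 0.841, y = 0.412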